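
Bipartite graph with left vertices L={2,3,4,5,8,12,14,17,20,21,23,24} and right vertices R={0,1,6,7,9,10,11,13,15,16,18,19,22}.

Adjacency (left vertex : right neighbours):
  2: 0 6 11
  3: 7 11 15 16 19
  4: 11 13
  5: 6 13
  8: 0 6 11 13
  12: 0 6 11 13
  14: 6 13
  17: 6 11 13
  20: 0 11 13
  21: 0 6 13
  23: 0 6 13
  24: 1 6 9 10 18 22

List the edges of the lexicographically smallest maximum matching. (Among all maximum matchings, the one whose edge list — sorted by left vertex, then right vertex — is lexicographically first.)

Lex-smallest maximum matching: {(2,0), (3,7), (4,11), (5,6), (8,13), (24,1)}

|M| = 6 (so the lex-smallest maximum matching has 6 edges)
process left vertices in ascending order; for each, take the smallest-labelled available neighbour that still permits 6 edges overall, or leave it unmatched if none does
lex-smallest matching: {2-0, 3-7, 4-11, 5-6, 8-13, 24-1}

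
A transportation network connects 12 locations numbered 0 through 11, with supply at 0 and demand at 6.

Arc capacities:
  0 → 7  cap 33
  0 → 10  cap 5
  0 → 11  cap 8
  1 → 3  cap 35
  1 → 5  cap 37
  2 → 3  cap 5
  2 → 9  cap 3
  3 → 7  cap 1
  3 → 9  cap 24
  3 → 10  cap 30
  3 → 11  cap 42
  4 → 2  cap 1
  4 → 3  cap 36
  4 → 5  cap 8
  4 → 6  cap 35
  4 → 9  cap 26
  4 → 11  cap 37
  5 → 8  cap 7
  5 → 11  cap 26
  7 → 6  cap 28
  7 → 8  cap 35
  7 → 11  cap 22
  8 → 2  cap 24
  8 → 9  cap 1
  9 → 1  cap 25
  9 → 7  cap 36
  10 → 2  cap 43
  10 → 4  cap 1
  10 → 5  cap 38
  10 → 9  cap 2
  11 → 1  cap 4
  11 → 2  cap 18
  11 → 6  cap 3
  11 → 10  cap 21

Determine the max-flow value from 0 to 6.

augment #1: 0→7→6 bottleneck 28, total now 28
augment #2: 0→11→6 bottleneck 3, total now 31
augment #3: 0→10→4→6 bottleneck 1, total now 32

Maximum flow value: 32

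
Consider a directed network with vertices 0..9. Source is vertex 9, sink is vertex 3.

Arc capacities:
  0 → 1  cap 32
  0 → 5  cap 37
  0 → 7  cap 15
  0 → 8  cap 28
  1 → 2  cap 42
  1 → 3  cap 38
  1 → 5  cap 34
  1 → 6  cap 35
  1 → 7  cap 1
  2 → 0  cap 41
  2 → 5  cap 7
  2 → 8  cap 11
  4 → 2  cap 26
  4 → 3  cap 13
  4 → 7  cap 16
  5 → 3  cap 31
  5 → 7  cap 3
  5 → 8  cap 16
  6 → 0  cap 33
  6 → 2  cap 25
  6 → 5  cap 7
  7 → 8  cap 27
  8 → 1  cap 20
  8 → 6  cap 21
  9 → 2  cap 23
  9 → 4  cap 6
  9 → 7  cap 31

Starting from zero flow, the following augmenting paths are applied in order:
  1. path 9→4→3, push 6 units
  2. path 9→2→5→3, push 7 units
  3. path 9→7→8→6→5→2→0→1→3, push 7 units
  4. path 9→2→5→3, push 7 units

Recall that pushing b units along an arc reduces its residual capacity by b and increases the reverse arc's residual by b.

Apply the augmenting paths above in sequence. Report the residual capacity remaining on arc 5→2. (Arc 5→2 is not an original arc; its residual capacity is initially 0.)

after path 1 (9→4→3, push 6): res(5,2)=0
after path 2 (9→2→5→3, push 7): res(5,2)=7
after path 3 (9→7→8→6→5→2→0→1→3, push 7): res(5,2)=0
after path 4 (9→2→5→3, push 7): res(5,2)=7

Residual capacity of (5,2): 7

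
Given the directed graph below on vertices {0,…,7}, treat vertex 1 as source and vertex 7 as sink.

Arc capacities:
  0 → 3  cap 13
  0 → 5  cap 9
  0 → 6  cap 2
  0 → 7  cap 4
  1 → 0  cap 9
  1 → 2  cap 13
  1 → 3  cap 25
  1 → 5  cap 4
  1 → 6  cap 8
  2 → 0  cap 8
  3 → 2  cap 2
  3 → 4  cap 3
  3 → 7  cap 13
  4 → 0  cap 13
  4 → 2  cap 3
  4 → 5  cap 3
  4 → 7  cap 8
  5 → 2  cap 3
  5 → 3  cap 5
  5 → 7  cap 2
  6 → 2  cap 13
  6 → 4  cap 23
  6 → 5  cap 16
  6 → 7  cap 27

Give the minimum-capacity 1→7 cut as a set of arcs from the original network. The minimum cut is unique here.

augment #1: 1→0→7 push 4
augment #2: 1→3→7 push 13
augment #3: 1→5→7 push 2
augment #4: 1→6→7 push 8
augment #5: 1→0→6→7 push 2
augment #6: 1→3→4→7 push 3
max flow = 32; residual-reachable set from 1 gives S-side
cut edges (S→T): {(0,6), (0,7), (1,6), (3,4), (3,7), (5,7)} total cap 32

Min-cut arcs: {(0,6), (0,7), (1,6), (3,4), (3,7), (5,7)} (total capacity 32)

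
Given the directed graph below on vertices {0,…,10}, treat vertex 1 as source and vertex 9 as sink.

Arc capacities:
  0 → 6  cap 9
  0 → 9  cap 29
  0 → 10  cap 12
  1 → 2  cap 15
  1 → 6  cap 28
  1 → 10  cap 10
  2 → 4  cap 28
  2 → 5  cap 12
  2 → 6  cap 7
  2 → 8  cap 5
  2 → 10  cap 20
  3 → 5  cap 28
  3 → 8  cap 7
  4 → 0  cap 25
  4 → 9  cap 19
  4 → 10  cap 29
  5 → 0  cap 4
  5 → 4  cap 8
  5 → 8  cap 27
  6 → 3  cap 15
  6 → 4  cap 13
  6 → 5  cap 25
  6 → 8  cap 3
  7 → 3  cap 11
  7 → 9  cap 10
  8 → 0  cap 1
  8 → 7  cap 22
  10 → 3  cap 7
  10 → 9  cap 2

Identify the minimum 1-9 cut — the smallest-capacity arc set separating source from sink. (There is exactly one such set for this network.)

Min-cut arcs: {(1,2), (1,6), (10,3), (10,9)} (total capacity 52)

augment #1: 1→10→9 push 2
augment #2: 1→2→4→9 push 15
augment #3: 1→6→4→9 push 4
augment #4: 1→6→4→0→9 push 9
augment #5: 1→6→5→0→9 push 4
augment #6: 1→6→8→0→9 push 1
augment #7: 1→6→8→7→9 push 2
augment #8: 1→6→3→8→7→9 push 7
augment #9: 1→6→5→4→0→9 push 1
augment #10: 1→10→3→5→4→0→9 push 7
max flow = 52; residual-reachable set from 1 gives S-side
cut edges (S→T): {(1,2), (1,6), (10,3), (10,9)} total cap 52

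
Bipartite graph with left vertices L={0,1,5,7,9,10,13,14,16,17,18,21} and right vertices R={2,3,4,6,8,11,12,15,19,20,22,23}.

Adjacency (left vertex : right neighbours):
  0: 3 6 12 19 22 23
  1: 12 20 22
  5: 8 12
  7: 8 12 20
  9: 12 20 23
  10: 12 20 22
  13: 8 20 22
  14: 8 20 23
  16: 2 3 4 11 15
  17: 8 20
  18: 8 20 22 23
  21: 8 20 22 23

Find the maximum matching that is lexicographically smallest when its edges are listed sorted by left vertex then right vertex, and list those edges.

Lex-smallest maximum matching: {(0,3), (1,12), (5,8), (7,20), (9,23), (10,22), (16,2)}

|M| = 7 (so the lex-smallest maximum matching has 7 edges)
process left vertices in ascending order; for each, take the smallest-labelled available neighbour that still permits 7 edges overall, or leave it unmatched if none does
lex-smallest matching: {0-3, 1-12, 5-8, 7-20, 9-23, 10-22, 16-2}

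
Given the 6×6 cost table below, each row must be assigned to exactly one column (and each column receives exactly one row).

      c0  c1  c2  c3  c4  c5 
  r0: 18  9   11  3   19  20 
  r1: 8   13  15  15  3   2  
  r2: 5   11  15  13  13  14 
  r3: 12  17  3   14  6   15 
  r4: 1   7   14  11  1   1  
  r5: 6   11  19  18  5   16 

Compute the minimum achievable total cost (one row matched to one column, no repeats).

one of 3 optimal assignments: row0→col3 (cost 3), row1→col5 (cost 2), row2→col0 (cost 5), row3→col2 (cost 3), row4→col1 (cost 7), row5→col4 (cost 5)
total = 3 + 2 + 5 + 3 + 7 + 5 = 25

Minimum assignment cost: 25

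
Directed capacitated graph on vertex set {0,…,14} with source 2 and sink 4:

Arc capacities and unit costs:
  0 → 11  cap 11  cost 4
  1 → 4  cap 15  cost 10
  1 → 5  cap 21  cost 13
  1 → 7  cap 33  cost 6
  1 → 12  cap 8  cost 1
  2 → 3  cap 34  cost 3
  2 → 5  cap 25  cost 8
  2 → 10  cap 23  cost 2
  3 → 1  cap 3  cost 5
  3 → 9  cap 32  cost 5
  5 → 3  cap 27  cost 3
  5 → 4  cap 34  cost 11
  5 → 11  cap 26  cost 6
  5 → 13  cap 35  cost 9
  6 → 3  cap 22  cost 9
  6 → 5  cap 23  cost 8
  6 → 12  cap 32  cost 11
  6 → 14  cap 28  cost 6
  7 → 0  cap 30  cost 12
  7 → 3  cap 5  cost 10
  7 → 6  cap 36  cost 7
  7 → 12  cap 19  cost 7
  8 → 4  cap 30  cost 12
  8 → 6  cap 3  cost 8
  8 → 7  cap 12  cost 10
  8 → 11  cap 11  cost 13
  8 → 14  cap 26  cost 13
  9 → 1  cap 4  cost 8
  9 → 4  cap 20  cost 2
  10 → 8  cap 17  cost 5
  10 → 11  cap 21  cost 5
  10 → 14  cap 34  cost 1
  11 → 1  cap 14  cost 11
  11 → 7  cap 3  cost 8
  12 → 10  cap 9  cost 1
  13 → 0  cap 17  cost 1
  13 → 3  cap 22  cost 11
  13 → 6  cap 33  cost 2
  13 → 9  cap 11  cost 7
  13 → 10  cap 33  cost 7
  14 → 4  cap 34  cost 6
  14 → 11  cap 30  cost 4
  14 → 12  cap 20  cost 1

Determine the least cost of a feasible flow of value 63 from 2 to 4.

shortest-cost path #1: 2→10→14→4 push 23 @ unit cost 9 (adds 207)
shortest-cost path #2: 2→3→9→4 push 20 @ unit cost 10 (adds 200)
shortest-cost path #3: 2→3→1→12→10→14→4 push 3 @ unit cost 17 (adds 51)
shortest-cost path #4: 2→5→4 push 17 @ unit cost 19 (adds 323)
total cost = 781

Minimum cost for 63 units: 781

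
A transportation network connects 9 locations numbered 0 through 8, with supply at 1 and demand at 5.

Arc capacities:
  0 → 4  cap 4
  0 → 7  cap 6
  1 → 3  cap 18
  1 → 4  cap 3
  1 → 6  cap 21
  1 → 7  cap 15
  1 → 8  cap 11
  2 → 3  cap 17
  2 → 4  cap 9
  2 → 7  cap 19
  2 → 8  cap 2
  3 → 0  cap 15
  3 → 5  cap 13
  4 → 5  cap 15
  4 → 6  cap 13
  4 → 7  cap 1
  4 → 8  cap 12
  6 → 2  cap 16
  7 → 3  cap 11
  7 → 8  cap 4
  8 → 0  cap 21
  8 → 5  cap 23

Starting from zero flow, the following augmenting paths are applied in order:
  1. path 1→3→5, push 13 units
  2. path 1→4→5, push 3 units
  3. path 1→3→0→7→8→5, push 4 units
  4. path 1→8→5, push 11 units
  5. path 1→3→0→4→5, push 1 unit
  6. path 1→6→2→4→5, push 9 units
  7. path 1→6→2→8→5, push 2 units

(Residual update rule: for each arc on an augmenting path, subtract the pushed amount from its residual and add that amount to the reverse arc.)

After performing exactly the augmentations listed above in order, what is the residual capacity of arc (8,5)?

Residual capacity of (8,5): 6

after path 1 (1→3→5, push 13): res(8,5)=23
after path 2 (1→4→5, push 3): res(8,5)=23
after path 3 (1→3→0→7→8→5, push 4): res(8,5)=19
after path 4 (1→8→5, push 11): res(8,5)=8
after path 5 (1→3→0→4→5, push 1): res(8,5)=8
after path 6 (1→6→2→4→5, push 9): res(8,5)=8
after path 7 (1→6→2→8→5, push 2): res(8,5)=6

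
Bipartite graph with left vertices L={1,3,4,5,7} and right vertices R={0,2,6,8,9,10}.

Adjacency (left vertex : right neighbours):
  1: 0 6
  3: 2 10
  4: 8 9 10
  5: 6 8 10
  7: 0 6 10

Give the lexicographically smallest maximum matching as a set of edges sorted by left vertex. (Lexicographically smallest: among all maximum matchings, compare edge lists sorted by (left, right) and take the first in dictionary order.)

|M| = 5 (so the lex-smallest maximum matching has 5 edges)
process left vertices in ascending order; for each, take the smallest-labelled available neighbour that still permits 5 edges overall, or leave it unmatched if none does
lex-smallest matching: {1-0, 3-2, 4-8, 5-6, 7-10}

Lex-smallest maximum matching: {(1,0), (3,2), (4,8), (5,6), (7,10)}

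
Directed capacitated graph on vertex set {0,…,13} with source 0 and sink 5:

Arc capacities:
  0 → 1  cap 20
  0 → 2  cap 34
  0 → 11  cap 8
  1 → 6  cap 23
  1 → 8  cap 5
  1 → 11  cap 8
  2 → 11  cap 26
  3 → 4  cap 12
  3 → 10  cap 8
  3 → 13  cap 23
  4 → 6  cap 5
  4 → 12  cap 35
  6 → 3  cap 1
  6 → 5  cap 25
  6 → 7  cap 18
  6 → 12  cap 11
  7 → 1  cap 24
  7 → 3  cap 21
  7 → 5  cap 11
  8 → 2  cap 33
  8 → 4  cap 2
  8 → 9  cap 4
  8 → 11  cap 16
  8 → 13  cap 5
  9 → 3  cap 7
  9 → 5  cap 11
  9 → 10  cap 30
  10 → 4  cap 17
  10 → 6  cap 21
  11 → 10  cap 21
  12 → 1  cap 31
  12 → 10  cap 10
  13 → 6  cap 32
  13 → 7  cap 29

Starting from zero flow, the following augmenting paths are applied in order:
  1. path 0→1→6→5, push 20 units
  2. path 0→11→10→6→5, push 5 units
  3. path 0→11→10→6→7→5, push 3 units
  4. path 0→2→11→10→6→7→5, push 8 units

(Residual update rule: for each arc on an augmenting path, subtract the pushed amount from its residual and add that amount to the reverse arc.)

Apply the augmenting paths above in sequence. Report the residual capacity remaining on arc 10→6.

after path 1 (0→1→6→5, push 20): res(10,6)=21
after path 2 (0→11→10→6→5, push 5): res(10,6)=16
after path 3 (0→11→10→6→7→5, push 3): res(10,6)=13
after path 4 (0→2→11→10→6→7→5, push 8): res(10,6)=5

Residual capacity of (10,6): 5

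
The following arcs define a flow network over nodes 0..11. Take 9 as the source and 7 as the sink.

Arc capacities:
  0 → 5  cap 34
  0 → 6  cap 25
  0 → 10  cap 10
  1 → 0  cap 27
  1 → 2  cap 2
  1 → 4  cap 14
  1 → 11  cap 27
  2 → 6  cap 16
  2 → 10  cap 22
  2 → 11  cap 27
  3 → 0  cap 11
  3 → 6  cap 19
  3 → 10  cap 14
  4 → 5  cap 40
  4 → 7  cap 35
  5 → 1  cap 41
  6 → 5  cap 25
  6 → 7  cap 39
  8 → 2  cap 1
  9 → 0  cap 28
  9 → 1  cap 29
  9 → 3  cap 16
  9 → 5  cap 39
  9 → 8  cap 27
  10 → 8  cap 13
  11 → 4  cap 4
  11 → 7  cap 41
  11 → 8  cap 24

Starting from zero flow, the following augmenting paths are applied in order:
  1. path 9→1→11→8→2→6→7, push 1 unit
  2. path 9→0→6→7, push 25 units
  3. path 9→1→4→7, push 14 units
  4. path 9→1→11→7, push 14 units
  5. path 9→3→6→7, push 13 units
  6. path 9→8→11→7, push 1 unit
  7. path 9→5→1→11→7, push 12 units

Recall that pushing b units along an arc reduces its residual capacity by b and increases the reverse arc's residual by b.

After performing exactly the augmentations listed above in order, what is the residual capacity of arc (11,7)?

after path 1 (9→1→11→8→2→6→7, push 1): res(11,7)=41
after path 2 (9→0→6→7, push 25): res(11,7)=41
after path 3 (9→1→4→7, push 14): res(11,7)=41
after path 4 (9→1→11→7, push 14): res(11,7)=27
after path 5 (9→3→6→7, push 13): res(11,7)=27
after path 6 (9→8→11→7, push 1): res(11,7)=26
after path 7 (9→5→1→11→7, push 12): res(11,7)=14

Residual capacity of (11,7): 14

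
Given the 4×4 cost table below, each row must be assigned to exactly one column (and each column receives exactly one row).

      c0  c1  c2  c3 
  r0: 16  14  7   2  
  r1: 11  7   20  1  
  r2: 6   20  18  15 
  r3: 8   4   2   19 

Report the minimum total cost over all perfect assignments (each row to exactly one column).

Minimum assignment cost: 17

optimal assignment: row0→col3 (cost 2), row1→col1 (cost 7), row2→col0 (cost 6), row3→col2 (cost 2)
total = 2 + 7 + 6 + 2 = 17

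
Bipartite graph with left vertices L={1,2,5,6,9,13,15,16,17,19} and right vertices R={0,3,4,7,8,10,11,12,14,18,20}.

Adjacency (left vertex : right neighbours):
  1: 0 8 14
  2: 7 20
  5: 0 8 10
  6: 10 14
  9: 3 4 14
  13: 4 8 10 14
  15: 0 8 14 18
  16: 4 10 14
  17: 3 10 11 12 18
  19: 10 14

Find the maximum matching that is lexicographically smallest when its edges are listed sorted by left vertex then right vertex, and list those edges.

|M| = 9 (so the lex-smallest maximum matching has 9 edges)
process left vertices in ascending order; for each, take the smallest-labelled available neighbour that still permits 9 edges overall, or leave it unmatched if none does
lex-smallest matching: {1-0, 2-7, 5-8, 6-10, 9-3, 13-4, 15-18, 16-14, 17-11}

Lex-smallest maximum matching: {(1,0), (2,7), (5,8), (6,10), (9,3), (13,4), (15,18), (16,14), (17,11)}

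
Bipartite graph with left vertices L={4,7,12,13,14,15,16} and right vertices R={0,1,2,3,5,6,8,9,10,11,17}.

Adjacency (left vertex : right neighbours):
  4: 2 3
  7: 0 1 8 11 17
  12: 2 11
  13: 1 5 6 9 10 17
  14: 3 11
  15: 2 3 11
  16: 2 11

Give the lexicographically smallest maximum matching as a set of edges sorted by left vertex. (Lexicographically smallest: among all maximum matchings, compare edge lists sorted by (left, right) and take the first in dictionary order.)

|M| = 5 (so the lex-smallest maximum matching has 5 edges)
process left vertices in ascending order; for each, take the smallest-labelled available neighbour that still permits 5 edges overall, or leave it unmatched if none does
lex-smallest matching: {4-2, 7-0, 12-11, 13-1, 14-3}

Lex-smallest maximum matching: {(4,2), (7,0), (12,11), (13,1), (14,3)}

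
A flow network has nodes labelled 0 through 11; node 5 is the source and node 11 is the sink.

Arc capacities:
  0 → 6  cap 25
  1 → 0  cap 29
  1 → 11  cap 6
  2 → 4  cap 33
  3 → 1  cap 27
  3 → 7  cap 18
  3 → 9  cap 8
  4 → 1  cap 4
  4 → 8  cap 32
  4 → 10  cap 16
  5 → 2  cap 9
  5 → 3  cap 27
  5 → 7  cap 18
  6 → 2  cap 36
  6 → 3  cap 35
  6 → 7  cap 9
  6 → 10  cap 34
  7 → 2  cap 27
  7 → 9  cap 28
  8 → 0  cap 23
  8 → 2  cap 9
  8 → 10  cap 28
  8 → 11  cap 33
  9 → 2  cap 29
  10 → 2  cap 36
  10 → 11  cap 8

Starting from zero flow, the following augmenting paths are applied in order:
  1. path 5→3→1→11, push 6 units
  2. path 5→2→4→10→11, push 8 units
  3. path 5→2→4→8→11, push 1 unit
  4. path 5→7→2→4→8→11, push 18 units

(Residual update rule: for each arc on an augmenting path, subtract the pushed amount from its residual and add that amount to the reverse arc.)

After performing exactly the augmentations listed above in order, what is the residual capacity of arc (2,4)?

after path 1 (5→3→1→11, push 6): res(2,4)=33
after path 2 (5→2→4→10→11, push 8): res(2,4)=25
after path 3 (5→2→4→8→11, push 1): res(2,4)=24
after path 4 (5→7→2→4→8→11, push 18): res(2,4)=6

Residual capacity of (2,4): 6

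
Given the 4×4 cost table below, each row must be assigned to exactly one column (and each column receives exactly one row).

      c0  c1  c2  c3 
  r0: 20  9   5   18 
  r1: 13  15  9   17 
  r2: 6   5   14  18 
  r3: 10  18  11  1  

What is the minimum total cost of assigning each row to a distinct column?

optimal assignment: row0→col2 (cost 5), row1→col0 (cost 13), row2→col1 (cost 5), row3→col3 (cost 1)
total = 5 + 13 + 5 + 1 = 24

Minimum assignment cost: 24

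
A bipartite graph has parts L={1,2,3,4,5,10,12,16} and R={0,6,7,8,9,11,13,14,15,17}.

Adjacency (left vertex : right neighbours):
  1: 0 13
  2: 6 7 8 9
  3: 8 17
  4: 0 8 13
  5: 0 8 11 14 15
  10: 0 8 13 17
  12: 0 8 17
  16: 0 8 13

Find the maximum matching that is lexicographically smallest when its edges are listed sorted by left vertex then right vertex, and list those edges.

Lex-smallest maximum matching: {(1,0), (2,6), (3,8), (4,13), (5,11), (10,17)}

|M| = 6 (so the lex-smallest maximum matching has 6 edges)
process left vertices in ascending order; for each, take the smallest-labelled available neighbour that still permits 6 edges overall, or leave it unmatched if none does
lex-smallest matching: {1-0, 2-6, 3-8, 4-13, 5-11, 10-17}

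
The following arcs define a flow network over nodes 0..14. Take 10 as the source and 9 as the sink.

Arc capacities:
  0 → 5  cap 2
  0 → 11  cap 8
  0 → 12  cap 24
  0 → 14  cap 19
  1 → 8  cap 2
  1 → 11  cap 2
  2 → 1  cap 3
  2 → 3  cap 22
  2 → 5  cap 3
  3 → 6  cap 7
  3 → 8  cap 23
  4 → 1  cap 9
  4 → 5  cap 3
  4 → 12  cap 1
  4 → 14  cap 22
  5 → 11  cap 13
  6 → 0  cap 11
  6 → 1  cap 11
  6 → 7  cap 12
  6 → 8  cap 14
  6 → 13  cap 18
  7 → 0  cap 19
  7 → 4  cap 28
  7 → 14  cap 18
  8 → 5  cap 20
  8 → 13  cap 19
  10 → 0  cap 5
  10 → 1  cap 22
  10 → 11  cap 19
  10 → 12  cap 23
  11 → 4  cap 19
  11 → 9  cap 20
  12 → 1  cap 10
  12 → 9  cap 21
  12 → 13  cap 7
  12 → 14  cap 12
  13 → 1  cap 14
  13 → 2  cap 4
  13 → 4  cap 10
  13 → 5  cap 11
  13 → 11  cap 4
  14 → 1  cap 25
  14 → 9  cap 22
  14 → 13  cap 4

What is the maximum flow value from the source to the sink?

augment #1: 10→11→9 bottleneck 19, total now 19
augment #2: 10→12→9 bottleneck 21, total now 40
augment #3: 10→0→11→9 bottleneck 1, total now 41
augment #4: 10→0→14→9 bottleneck 4, total now 45
augment #5: 10→12→14→9 bottleneck 2, total now 47
augment #6: 10→1→11→0→14→9 bottleneck 1, total now 48
augment #7: 10→1→11→4→14→9 bottleneck 1, total now 49
augment #8: 10→1→8→13→4→14→9 bottleneck 2, total now 51

Maximum flow value: 51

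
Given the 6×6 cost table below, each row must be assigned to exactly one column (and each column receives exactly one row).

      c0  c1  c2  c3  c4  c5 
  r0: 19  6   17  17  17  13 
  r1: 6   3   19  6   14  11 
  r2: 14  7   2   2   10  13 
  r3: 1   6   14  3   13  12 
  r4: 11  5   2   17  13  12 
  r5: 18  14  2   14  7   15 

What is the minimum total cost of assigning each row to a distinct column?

optimal assignment: row0→col5 (cost 13), row1→col1 (cost 3), row2→col3 (cost 2), row3→col0 (cost 1), row4→col2 (cost 2), row5→col4 (cost 7)
total = 13 + 3 + 2 + 1 + 2 + 7 = 28

Minimum assignment cost: 28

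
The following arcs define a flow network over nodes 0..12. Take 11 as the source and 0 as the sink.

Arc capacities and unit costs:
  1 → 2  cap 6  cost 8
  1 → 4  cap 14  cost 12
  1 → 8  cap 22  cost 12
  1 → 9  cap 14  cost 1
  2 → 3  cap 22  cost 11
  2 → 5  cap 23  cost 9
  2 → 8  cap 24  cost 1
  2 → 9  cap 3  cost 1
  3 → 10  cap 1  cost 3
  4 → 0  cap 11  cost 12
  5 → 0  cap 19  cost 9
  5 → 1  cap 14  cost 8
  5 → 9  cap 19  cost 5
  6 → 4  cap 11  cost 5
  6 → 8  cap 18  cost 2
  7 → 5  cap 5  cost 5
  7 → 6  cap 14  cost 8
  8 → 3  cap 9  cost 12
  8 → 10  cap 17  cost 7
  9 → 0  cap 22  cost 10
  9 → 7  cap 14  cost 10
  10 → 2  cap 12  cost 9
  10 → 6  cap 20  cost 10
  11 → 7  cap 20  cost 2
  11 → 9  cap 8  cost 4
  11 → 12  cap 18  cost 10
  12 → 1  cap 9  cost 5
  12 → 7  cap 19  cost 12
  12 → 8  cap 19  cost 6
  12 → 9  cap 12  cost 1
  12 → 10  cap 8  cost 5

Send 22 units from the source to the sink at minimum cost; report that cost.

shortest-cost path #1: 11→9→0 push 8 @ unit cost 14 (adds 112)
shortest-cost path #2: 11→7→5→0 push 5 @ unit cost 16 (adds 80)
shortest-cost path #3: 11→12→9→0 push 9 @ unit cost 21 (adds 189)
total cost = 381

Minimum cost for 22 units: 381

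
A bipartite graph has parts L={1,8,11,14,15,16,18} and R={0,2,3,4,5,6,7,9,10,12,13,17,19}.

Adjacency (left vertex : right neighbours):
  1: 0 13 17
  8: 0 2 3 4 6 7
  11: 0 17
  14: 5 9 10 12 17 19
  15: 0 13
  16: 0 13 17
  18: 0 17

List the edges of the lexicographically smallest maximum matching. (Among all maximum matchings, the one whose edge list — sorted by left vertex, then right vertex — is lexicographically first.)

|M| = 5 (so the lex-smallest maximum matching has 5 edges)
process left vertices in ascending order; for each, take the smallest-labelled available neighbour that still permits 5 edges overall, or leave it unmatched if none does
lex-smallest matching: {1-0, 8-2, 11-17, 14-5, 15-13}

Lex-smallest maximum matching: {(1,0), (8,2), (11,17), (14,5), (15,13)}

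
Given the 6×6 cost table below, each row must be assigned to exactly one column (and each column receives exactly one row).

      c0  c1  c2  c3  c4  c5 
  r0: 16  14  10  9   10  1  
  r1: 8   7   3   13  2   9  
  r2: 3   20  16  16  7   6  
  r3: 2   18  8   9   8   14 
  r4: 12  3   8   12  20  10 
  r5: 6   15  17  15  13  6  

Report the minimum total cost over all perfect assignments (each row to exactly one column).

Minimum assignment cost: 29

optimal assignment: row0→col5 (cost 1), row1→col2 (cost 3), row2→col4 (cost 7), row3→col3 (cost 9), row4→col1 (cost 3), row5→col0 (cost 6)
total = 1 + 3 + 7 + 9 + 3 + 6 = 29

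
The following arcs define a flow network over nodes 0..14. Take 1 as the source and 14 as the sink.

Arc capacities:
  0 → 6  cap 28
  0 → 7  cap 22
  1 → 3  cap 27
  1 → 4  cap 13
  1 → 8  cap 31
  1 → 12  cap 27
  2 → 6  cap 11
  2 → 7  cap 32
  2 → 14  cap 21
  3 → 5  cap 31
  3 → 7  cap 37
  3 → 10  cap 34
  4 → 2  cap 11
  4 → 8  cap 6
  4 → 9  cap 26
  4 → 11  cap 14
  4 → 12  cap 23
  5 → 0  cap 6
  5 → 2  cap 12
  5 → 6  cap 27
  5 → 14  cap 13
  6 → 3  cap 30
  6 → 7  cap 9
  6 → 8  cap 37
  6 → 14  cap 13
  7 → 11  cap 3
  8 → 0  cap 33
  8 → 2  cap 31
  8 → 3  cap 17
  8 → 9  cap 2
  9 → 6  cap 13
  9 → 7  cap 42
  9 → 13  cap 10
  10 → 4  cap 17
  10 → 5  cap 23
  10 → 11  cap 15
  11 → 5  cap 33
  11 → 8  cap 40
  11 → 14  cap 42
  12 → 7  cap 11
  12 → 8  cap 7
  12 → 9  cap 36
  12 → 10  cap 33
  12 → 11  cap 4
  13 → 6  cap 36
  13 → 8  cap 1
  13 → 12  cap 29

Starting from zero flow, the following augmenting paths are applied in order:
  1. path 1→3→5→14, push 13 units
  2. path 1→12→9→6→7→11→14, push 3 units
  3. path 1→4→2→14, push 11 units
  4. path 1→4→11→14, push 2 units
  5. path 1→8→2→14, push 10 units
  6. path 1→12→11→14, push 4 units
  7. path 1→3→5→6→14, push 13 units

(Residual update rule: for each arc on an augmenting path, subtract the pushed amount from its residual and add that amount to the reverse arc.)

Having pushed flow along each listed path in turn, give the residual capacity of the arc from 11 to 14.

after path 1 (1→3→5→14, push 13): res(11,14)=42
after path 2 (1→12→9→6→7→11→14, push 3): res(11,14)=39
after path 3 (1→4→2→14, push 11): res(11,14)=39
after path 4 (1→4→11→14, push 2): res(11,14)=37
after path 5 (1→8→2→14, push 10): res(11,14)=37
after path 6 (1→12→11→14, push 4): res(11,14)=33
after path 7 (1→3→5→6→14, push 13): res(11,14)=33

Residual capacity of (11,14): 33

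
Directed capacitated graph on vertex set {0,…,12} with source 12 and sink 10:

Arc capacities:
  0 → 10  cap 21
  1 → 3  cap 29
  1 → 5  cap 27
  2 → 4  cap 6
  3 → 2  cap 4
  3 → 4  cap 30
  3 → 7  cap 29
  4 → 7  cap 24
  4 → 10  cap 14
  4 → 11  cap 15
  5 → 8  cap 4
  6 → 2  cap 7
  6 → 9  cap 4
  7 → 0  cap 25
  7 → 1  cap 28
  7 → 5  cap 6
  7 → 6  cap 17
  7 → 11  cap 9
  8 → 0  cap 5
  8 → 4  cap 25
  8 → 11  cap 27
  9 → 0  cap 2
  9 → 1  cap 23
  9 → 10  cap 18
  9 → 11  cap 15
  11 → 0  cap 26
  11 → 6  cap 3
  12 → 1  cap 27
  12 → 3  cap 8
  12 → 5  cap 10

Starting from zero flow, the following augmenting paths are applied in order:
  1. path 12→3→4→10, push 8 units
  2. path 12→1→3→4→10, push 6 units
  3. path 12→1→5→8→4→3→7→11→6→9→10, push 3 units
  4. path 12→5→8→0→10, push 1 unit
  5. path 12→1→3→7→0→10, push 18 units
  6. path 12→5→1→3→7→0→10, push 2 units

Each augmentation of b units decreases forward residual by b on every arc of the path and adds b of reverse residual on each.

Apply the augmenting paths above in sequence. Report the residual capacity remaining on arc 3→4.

after path 1 (12→3→4→10, push 8): res(3,4)=22
after path 2 (12→1→3→4→10, push 6): res(3,4)=16
after path 3 (12→1→5→8→4→3→7→11→6→9→10, push 3): res(3,4)=19
after path 4 (12→5→8→0→10, push 1): res(3,4)=19
after path 5 (12→1→3→7→0→10, push 18): res(3,4)=19
after path 6 (12→5→1→3→7→0→10, push 2): res(3,4)=19

Residual capacity of (3,4): 19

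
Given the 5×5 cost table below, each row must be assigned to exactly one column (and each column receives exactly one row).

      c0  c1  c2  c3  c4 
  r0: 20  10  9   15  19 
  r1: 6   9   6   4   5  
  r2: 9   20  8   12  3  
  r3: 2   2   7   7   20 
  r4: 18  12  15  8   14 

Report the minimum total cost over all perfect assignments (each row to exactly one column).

optimal assignment: row0→col2 (cost 9), row1→col0 (cost 6), row2→col4 (cost 3), row3→col1 (cost 2), row4→col3 (cost 8)
total = 9 + 6 + 3 + 2 + 8 = 28

Minimum assignment cost: 28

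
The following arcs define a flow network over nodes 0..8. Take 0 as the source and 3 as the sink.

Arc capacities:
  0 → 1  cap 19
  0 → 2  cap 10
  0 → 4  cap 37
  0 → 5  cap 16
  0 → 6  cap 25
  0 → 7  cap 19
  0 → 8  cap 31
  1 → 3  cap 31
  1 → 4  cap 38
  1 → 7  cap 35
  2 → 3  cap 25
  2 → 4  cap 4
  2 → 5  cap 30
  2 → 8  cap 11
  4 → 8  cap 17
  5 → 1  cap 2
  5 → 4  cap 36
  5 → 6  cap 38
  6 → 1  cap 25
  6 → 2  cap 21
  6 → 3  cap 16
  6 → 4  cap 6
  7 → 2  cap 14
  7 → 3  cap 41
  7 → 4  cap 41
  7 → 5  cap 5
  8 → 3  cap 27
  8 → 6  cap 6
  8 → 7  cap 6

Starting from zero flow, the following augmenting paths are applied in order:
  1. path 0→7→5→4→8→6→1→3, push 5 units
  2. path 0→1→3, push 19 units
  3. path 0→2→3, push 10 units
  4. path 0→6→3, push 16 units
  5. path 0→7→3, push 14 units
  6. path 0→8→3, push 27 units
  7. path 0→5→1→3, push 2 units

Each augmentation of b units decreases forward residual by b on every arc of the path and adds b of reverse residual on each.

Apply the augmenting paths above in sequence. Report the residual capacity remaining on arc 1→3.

after path 1 (0→7→5→4→8→6→1→3, push 5): res(1,3)=26
after path 2 (0→1→3, push 19): res(1,3)=7
after path 3 (0→2→3, push 10): res(1,3)=7
after path 4 (0→6→3, push 16): res(1,3)=7
after path 5 (0→7→3, push 14): res(1,3)=7
after path 6 (0→8→3, push 27): res(1,3)=7
after path 7 (0→5→1→3, push 2): res(1,3)=5

Residual capacity of (1,3): 5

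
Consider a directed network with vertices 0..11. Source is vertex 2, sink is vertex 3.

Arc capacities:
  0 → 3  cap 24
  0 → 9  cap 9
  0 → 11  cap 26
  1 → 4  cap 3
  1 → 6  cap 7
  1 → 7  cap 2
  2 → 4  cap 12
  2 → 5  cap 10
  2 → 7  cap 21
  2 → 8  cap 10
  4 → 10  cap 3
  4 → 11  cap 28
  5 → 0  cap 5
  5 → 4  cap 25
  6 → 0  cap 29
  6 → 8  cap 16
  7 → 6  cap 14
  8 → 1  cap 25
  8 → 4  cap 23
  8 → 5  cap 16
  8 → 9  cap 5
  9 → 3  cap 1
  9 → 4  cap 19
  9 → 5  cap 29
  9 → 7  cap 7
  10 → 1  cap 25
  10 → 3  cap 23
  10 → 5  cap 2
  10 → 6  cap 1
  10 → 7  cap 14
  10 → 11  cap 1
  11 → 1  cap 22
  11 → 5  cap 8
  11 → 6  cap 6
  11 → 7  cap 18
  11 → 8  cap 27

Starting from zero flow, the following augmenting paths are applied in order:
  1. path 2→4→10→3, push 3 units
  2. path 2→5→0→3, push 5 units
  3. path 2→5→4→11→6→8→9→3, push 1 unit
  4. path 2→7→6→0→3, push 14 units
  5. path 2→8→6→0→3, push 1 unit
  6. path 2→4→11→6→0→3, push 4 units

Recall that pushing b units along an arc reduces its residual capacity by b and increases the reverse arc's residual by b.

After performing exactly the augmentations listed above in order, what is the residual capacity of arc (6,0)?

Residual capacity of (6,0): 10

after path 1 (2→4→10→3, push 3): res(6,0)=29
after path 2 (2→5→0→3, push 5): res(6,0)=29
after path 3 (2→5→4→11→6→8→9→3, push 1): res(6,0)=29
after path 4 (2→7→6→0→3, push 14): res(6,0)=15
after path 5 (2→8→6→0→3, push 1): res(6,0)=14
after path 6 (2→4→11→6→0→3, push 4): res(6,0)=10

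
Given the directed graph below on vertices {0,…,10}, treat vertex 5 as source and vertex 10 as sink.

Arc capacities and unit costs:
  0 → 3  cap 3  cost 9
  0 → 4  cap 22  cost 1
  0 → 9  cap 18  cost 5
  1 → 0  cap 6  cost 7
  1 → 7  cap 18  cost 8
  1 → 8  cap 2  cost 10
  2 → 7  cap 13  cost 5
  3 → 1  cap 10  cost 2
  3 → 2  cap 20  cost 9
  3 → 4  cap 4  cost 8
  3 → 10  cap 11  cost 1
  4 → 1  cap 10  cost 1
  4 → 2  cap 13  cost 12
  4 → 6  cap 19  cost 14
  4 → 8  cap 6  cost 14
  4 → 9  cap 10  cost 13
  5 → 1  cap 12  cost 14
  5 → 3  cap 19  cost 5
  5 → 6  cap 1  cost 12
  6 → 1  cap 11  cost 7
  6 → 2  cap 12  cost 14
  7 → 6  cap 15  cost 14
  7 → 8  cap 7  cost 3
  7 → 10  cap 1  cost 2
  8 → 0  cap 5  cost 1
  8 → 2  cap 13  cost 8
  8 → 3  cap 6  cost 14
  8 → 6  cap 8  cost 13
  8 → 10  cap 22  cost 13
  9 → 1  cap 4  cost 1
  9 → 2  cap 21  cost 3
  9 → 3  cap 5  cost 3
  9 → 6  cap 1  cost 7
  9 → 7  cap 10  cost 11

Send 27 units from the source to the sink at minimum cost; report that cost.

Minimum cost for 27 units: 660

shortest-cost path #1: 5→3→10 push 11 @ unit cost 6 (adds 66)
shortest-cost path #2: 5→3→1→7→10 push 1 @ unit cost 17 (adds 17)
shortest-cost path #3: 5→3→1→8→10 push 2 @ unit cost 30 (adds 60)
shortest-cost path #4: 5→3→1→7→8→10 push 5 @ unit cost 31 (adds 155)
shortest-cost path #5: 5→1→7→8→10 push 2 @ unit cost 38 (adds 76)
shortest-cost path #6: 5→1→3→4→8→10 push 4 @ unit cost 47 (adds 188)
shortest-cost path #7: 5→1→0→4→8→10 push 2 @ unit cost 49 (adds 98)
total cost = 660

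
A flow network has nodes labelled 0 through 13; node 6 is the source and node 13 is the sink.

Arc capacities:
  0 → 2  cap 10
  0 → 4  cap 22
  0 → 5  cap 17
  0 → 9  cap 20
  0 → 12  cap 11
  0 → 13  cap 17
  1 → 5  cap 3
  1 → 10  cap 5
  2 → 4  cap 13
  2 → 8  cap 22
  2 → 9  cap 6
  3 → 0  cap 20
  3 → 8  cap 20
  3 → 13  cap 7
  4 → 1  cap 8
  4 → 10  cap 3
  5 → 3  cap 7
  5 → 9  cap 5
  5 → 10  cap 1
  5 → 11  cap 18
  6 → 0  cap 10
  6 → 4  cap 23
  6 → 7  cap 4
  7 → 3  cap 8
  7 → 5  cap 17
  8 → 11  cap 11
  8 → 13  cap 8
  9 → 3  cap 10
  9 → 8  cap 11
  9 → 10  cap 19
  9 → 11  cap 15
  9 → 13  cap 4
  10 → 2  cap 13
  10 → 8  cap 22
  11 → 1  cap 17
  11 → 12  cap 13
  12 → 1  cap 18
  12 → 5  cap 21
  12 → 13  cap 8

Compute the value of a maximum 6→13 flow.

augment #1: 6→0→13 bottleneck 10, total now 10
augment #2: 6→7→3→13 bottleneck 4, total now 14
augment #3: 6→4→10→8→13 bottleneck 3, total now 17
augment #4: 6→4→1→5→3→13 bottleneck 3, total now 20
augment #5: 6→4→1→10→8→13 bottleneck 5, total now 25

Maximum flow value: 25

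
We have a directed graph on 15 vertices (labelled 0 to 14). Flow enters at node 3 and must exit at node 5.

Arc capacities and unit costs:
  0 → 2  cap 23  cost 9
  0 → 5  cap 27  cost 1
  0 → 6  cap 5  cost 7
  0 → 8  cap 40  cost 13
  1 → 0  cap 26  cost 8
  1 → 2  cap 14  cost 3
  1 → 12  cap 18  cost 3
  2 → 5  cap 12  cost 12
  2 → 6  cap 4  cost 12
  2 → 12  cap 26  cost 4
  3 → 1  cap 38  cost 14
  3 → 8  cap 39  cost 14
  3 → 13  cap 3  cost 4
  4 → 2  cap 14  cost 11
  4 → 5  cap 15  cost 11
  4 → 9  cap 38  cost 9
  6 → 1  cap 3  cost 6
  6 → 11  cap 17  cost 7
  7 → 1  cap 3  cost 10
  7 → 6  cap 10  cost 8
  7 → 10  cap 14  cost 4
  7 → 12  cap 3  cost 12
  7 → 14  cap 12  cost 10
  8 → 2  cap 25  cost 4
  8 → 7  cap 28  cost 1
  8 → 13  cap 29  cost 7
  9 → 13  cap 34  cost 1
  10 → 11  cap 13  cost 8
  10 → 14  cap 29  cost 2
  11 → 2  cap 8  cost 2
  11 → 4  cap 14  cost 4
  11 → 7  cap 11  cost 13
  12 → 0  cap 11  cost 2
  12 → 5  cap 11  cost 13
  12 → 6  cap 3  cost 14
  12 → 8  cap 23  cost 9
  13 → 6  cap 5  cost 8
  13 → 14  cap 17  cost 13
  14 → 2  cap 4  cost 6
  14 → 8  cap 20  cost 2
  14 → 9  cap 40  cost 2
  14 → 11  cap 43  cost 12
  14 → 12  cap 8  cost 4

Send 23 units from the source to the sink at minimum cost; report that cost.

shortest-cost path #1: 3→1→12→0→5 push 11 @ unit cost 20 (adds 220)
shortest-cost path #2: 3→1→0→5 push 12 @ unit cost 23 (adds 276)
total cost = 496

Minimum cost for 23 units: 496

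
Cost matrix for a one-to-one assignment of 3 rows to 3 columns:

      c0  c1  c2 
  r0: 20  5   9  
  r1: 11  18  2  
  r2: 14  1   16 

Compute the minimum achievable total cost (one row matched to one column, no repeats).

one of 2 optimal assignments: row0→col1 (cost 5), row1→col2 (cost 2), row2→col0 (cost 14)
total = 5 + 2 + 14 = 21

Minimum assignment cost: 21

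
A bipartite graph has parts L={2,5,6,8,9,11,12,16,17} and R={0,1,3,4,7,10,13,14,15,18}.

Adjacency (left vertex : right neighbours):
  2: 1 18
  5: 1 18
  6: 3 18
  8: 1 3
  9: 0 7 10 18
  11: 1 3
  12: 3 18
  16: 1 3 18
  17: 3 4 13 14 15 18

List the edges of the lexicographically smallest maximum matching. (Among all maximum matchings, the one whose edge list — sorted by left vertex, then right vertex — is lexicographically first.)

|M| = 5 (so the lex-smallest maximum matching has 5 edges)
process left vertices in ascending order; for each, take the smallest-labelled available neighbour that still permits 5 edges overall, or leave it unmatched if none does
lex-smallest matching: {2-1, 5-18, 6-3, 9-0, 17-4}

Lex-smallest maximum matching: {(2,1), (5,18), (6,3), (9,0), (17,4)}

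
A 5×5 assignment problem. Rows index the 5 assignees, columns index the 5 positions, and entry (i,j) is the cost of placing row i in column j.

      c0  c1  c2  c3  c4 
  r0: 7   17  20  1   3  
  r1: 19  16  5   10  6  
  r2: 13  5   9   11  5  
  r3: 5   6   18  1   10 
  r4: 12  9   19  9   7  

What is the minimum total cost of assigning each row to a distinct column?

optimal assignment: row0→col3 (cost 1), row1→col2 (cost 5), row2→col1 (cost 5), row3→col0 (cost 5), row4→col4 (cost 7)
total = 1 + 5 + 5 + 5 + 7 = 23

Minimum assignment cost: 23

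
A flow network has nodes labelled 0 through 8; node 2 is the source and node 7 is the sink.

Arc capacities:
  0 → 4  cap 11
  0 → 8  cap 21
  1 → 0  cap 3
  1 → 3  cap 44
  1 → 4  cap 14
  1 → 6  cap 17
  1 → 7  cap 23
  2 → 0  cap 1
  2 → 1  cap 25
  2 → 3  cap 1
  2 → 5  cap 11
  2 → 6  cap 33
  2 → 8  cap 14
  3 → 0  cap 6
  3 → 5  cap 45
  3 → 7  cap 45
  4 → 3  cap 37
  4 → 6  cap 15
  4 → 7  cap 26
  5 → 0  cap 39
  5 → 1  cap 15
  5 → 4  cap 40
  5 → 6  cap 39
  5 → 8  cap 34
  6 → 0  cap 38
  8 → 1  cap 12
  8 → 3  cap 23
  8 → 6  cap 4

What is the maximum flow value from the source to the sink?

Maximum flow value: 83

augment #1: 2→1→7 bottleneck 23, total now 23
augment #2: 2→3→7 bottleneck 1, total now 24
augment #3: 2→0→4→7 bottleneck 1, total now 25
augment #4: 2→1→3→7 bottleneck 2, total now 27
augment #5: 2→5→4→7 bottleneck 11, total now 38
augment #6: 2→8→3→7 bottleneck 14, total now 52
augment #7: 2→6→0→4→7 bottleneck 10, total now 62
augment #8: 2→6→0→8→3→7 bottleneck 9, total now 71
augment #9: 2→6→0→8→1→3→7 bottleneck 12, total now 83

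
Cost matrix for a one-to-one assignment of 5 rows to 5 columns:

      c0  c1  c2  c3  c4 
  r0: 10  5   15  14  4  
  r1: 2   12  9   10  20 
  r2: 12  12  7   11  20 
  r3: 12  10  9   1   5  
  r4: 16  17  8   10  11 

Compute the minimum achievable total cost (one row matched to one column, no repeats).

optimal assignment: row0→col1 (cost 5), row1→col0 (cost 2), row2→col2 (cost 7), row3→col3 (cost 1), row4→col4 (cost 11)
total = 5 + 2 + 7 + 1 + 11 = 26

Minimum assignment cost: 26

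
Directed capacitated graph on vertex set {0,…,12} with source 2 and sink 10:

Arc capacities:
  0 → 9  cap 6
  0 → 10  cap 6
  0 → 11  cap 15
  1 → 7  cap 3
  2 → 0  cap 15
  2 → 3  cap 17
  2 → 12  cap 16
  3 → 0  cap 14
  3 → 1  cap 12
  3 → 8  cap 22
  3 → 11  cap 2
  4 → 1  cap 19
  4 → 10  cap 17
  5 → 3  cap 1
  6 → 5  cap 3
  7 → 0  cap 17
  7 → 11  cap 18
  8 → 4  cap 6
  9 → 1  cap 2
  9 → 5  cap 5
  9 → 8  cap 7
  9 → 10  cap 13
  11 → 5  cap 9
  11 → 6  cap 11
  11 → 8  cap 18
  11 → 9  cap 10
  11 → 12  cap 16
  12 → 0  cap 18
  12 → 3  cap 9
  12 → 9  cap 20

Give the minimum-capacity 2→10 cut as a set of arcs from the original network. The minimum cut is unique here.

Min-cut arcs: {(0,10), (8,4), (9,10)} (total capacity 25)

augment #1: 2→0→10 push 6
augment #2: 2→0→9→10 push 6
augment #3: 2→12→9→10 push 7
augment #4: 2→3→8→4→10 push 6
max flow = 25; residual-reachable set from 2 gives S-side
cut edges (S→T): {(0,10), (8,4), (9,10)} total cap 25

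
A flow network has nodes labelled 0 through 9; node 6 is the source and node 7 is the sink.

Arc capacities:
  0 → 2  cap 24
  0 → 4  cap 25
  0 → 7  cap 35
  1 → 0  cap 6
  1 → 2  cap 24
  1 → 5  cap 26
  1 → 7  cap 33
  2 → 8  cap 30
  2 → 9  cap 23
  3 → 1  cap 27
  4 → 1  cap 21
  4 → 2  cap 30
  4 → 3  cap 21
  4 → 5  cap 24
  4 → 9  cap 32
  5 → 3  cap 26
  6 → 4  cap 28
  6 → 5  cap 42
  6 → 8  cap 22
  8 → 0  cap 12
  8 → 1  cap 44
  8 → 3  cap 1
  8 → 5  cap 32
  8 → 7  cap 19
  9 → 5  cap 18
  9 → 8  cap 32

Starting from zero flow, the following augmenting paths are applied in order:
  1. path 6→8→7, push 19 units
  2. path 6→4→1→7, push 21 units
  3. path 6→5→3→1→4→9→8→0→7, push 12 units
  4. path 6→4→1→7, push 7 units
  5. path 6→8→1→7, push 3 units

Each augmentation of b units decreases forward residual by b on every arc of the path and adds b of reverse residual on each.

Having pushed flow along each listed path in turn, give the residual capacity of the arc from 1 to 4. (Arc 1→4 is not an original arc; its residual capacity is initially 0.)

after path 1 (6→8→7, push 19): res(1,4)=0
after path 2 (6→4→1→7, push 21): res(1,4)=21
after path 3 (6→5→3→1→4→9→8→0→7, push 12): res(1,4)=9
after path 4 (6→4→1→7, push 7): res(1,4)=16
after path 5 (6→8→1→7, push 3): res(1,4)=16

Residual capacity of (1,4): 16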